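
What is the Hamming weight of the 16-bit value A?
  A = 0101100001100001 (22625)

0101100001100001
1-bits at positions (from bit 0 = LSB): 0, 5, 6, 11, 12, 14
Count = 6

Answer: 6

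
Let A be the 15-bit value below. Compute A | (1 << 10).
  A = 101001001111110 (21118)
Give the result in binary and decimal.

Mask = 1 << 10 = 000010000000000
Bit 10 of A is 0, so OR-ing with the mask flips it to 1.
  101001001111110
| 000010000000000
-----------------
  101011001111110

Answer: 101011001111110 (22142)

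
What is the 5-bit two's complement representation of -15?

1. Binary of +15:  01111
2. Invert bits:     10000
3. Add 1:           10001

Answer: 10001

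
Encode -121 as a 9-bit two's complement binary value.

1. Binary of +121:  001111001
2. Invert bits:     110000110
3. Add 1:           110000111

Answer: 110000111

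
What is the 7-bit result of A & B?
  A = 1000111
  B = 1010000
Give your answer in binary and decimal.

Apply & to each column (1 only where both bits are 1):
  1000111
& 1010000
---------
  1000000

Answer: 1000000 (64)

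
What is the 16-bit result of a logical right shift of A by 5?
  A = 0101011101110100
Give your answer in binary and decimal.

Logical shift right by 5: drop the bottom 5 bit(s), prepend 5 zero(s) on the left.
  0101011101110100  ->  keep [01010111011], discard [10100], prepend 00000
= 0000001010111011

Answer: 0000001010111011 (699)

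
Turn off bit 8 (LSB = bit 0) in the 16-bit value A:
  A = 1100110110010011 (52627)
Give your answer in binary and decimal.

Mask = ~(1 << 8) = 1111111011111111
Bit 8 of A is 1, so AND-ing with the mask clears it to 0.
  1100110110010011
& 1111111011111111
------------------
  1100110010010011

Answer: 1100110010010011 (52371)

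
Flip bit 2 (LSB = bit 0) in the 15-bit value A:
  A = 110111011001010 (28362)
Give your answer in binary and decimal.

Mask = 1 << 2 = 000000000000100
Bit 2 of A is 0; XOR with the mask flips it to 1.
  110111011001010
^ 000000000000100
-----------------
  110111011001110

Answer: 110111011001110 (28366)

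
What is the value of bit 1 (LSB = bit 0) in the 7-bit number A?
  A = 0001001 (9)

Bit 1 is the 2nd from the right.
  0001001
       ^
That bit is 0.

Answer: 0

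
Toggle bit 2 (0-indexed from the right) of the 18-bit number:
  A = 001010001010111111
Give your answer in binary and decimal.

Mask = 1 << 2 = 000000000000000100
Bit 2 of A is 1; XOR with the mask flips it to 0.
  001010001010111111
^ 000000000000000100
--------------------
  001010001010111011

Answer: 001010001010111011 (41659)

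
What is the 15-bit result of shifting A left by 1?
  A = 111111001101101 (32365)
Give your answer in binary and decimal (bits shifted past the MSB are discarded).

Shift left by 1: drop the top 1 bit(s), append 1 zero(s) on the right.
  111111001101101  ->  discard [1], keep [11111001101101], append 0
= 111110011011010

Answer: 111110011011010 (31962)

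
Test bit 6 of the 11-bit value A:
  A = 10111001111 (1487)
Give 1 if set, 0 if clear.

Bit 6 is the 7th from the right.
  10111001111
      ^
That bit is 1.

Answer: 1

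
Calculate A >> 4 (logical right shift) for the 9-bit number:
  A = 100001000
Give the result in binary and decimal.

Logical shift right by 4: drop the bottom 4 bit(s), prepend 4 zero(s) on the left.
  100001000  ->  keep [10000], discard [1000], prepend 0000
= 000010000

Answer: 000010000 (16)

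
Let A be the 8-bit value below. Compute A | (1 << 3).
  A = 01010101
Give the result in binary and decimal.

Mask = 1 << 3 = 00001000
Bit 3 of A is 0, so OR-ing with the mask flips it to 1.
  01010101
| 00001000
----------
  01011101

Answer: 01011101 (93)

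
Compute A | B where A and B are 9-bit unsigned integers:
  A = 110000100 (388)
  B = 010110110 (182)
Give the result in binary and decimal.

Apply | to each column (1 where either bit is 1):
  110000100
| 010110110
-----------
  110110110

Answer: 110110110 (438)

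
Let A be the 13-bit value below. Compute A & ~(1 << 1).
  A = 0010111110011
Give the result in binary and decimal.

Mask = ~(1 << 1) = 1111111111101
Bit 1 of A is 1, so AND-ing with the mask clears it to 0.
  0010111110011
& 1111111111101
---------------
  0010111110001

Answer: 0010111110001 (1521)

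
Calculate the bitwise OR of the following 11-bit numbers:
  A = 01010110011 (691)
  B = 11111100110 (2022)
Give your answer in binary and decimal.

Apply | to each column (1 where either bit is 1):
  01010110011
| 11111100110
-------------
  11111110111

Answer: 11111110111 (2039)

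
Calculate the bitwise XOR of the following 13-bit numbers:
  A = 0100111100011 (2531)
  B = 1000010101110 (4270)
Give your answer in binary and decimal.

Apply ^ to each column (1 where bits differ):
  0100111100011
^ 1000010101110
---------------
  1100101001101

Answer: 1100101001101 (6477)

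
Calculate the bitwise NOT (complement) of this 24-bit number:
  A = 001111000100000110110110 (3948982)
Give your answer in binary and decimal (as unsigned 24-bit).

Flip each bit (0->1, 1->0):
  001111000100000110110110
  110000111011111001001001

Answer: 110000111011111001001001 (12828233)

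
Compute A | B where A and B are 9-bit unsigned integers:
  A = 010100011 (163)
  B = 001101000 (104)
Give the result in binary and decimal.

Apply | to each column (1 where either bit is 1):
  010100011
| 001101000
-----------
  011101011

Answer: 011101011 (235)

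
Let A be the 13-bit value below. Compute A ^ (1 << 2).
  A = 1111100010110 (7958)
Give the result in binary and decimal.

Mask = 1 << 2 = 0000000000100
Bit 2 of A is 1; XOR with the mask flips it to 0.
  1111100010110
^ 0000000000100
---------------
  1111100010010

Answer: 1111100010010 (7954)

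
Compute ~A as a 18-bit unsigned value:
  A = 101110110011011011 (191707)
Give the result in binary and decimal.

Flip each bit (0->1, 1->0):
  101110110011011011
  010001001100100100

Answer: 010001001100100100 (70436)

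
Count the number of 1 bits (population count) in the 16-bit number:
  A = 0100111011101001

0100111011101001
1-bits at positions (from bit 0 = LSB): 0, 3, 5, 6, 7, 9, 10, 11, 14
Count = 9

Answer: 9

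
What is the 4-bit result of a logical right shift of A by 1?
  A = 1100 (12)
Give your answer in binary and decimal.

Logical shift right by 1: drop the bottom 1 bit(s), prepend 1 zero(s) on the left.
  1100  ->  keep [110], discard [0], prepend 0
= 0110

Answer: 0110 (6)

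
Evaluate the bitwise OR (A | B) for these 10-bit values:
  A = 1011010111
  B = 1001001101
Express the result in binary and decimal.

Apply | to each column (1 where either bit is 1):
  1011010111
| 1001001101
------------
  1011011111

Answer: 1011011111 (735)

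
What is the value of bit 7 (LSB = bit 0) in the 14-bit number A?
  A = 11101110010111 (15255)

Bit 7 is the 8th from the right.
  11101110010111
        ^
That bit is 1.

Answer: 1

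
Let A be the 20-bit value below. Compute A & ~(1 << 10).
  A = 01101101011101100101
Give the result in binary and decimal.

Mask = ~(1 << 10) = 11111111101111111111
Bit 10 of A is 1, so AND-ing with the mask clears it to 0.
  01101101011101100101
& 11111111101111111111
----------------------
  01101101001101100101

Answer: 01101101001101100101 (447333)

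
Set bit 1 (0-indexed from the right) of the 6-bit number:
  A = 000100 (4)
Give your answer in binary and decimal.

Mask = 1 << 1 = 000010
Bit 1 of A is 0, so OR-ing with the mask flips it to 1.
  000100
| 000010
--------
  000110

Answer: 000110 (6)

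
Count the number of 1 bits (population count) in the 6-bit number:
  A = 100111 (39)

100111
1-bits at positions (from bit 0 = LSB): 0, 1, 2, 5
Count = 4

Answer: 4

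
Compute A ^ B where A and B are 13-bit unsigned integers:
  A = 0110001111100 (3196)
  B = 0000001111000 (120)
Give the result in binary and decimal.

Apply ^ to each column (1 where bits differ):
  0110001111100
^ 0000001111000
---------------
  0110000000100

Answer: 0110000000100 (3076)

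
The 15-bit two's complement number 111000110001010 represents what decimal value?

MSB is 1, so the value is negative. Find the magnitude:
1. Invert bits:  000111001110101
2. Add 1:        000111001110110  = 3702
3. Apply sign:   -3702

Answer: -3702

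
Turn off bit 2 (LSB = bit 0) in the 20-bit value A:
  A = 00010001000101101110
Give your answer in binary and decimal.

Mask = ~(1 << 2) = 11111111111111111011
Bit 2 of A is 1, so AND-ing with the mask clears it to 0.
  00010001000101101110
& 11111111111111111011
----------------------
  00010001000101101010

Answer: 00010001000101101010 (69994)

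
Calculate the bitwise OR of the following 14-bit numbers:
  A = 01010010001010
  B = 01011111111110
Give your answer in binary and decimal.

Apply | to each column (1 where either bit is 1):
  01010010001010
| 01011111111110
----------------
  01011111111110

Answer: 01011111111110 (6142)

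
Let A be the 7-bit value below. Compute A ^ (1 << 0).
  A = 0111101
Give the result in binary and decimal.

Mask = 1 << 0 = 0000001
Bit 0 of A is 1; XOR with the mask flips it to 0.
  0111101
^ 0000001
---------
  0111100

Answer: 0111100 (60)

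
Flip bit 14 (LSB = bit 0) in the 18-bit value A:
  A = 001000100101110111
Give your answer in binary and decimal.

Mask = 1 << 14 = 000100000000000000
Bit 14 of A is 0; XOR with the mask flips it to 1.
  001000100101110111
^ 000100000000000000
--------------------
  001100100101110111

Answer: 001100100101110111 (51575)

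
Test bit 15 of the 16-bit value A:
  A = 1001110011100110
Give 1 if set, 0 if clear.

Bit 15 is the 16th from the right.
  1001110011100110
  ^
That bit is 1.

Answer: 1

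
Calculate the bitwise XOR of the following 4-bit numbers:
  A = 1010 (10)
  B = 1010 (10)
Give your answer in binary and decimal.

Apply ^ to each column (1 where bits differ):
  1010
^ 1010
------
  0000

Answer: 0000 (0)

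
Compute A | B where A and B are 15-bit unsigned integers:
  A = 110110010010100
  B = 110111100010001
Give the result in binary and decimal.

Apply | to each column (1 where either bit is 1):
  110110010010100
| 110111100010001
-----------------
  110111110010101

Answer: 110111110010101 (28565)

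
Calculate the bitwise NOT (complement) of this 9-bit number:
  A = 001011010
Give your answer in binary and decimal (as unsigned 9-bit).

Flip each bit (0->1, 1->0):
  001011010
  110100101

Answer: 110100101 (421)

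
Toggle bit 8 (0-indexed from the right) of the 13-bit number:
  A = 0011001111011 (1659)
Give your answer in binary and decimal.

Mask = 1 << 8 = 0000100000000
Bit 8 of A is 0; XOR with the mask flips it to 1.
  0011001111011
^ 0000100000000
---------------
  0011101111011

Answer: 0011101111011 (1915)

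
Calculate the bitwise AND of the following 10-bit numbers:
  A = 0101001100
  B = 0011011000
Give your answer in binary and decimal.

Apply & to each column (1 only where both bits are 1):
  0101001100
& 0011011000
------------
  0001001000

Answer: 0001001000 (72)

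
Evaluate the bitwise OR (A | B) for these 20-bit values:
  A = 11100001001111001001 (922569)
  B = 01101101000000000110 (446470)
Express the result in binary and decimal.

Apply | to each column (1 where either bit is 1):
  11100001001111001001
| 01101101000000000110
----------------------
  11101101001111001111

Answer: 11101101001111001111 (971727)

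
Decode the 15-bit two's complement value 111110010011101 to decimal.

MSB is 1, so the value is negative. Find the magnitude:
1. Invert bits:  000001101100010
2. Add 1:        000001101100011  = 867
3. Apply sign:   -867

Answer: -867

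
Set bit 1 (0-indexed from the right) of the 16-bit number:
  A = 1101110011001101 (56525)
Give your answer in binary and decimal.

Mask = 1 << 1 = 0000000000000010
Bit 1 of A is 0, so OR-ing with the mask flips it to 1.
  1101110011001101
| 0000000000000010
------------------
  1101110011001111

Answer: 1101110011001111 (56527)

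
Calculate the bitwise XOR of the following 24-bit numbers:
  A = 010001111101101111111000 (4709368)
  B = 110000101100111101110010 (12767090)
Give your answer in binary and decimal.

Apply ^ to each column (1 where bits differ):
  010001111101101111111000
^ 110000101100111101110010
--------------------------
  100001010001010010001010

Answer: 100001010001010010001010 (8721546)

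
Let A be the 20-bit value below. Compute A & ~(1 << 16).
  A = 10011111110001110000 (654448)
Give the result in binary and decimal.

Mask = ~(1 << 16) = 11101111111111111111
Bit 16 of A is 1, so AND-ing with the mask clears it to 0.
  10011111110001110000
& 11101111111111111111
----------------------
  10001111110001110000

Answer: 10001111110001110000 (588912)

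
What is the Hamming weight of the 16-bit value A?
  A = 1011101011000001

1011101011000001
1-bits at positions (from bit 0 = LSB): 0, 6, 7, 9, 11, 12, 13, 15
Count = 8

Answer: 8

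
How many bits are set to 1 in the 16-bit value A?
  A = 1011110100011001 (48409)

1011110100011001
1-bits at positions (from bit 0 = LSB): 0, 3, 4, 8, 10, 11, 12, 13, 15
Count = 9

Answer: 9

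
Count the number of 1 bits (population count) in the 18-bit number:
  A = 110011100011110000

110011100011110000
1-bits at positions (from bit 0 = LSB): 4, 5, 6, 7, 11, 12, 13, 16, 17
Count = 9

Answer: 9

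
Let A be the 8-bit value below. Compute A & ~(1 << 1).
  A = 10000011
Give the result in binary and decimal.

Mask = ~(1 << 1) = 11111101
Bit 1 of A is 1, so AND-ing with the mask clears it to 0.
  10000011
& 11111101
----------
  10000001

Answer: 10000001 (129)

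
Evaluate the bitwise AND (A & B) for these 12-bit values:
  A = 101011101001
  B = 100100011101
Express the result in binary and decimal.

Apply & to each column (1 only where both bits are 1):
  101011101001
& 100100011101
--------------
  100000001001

Answer: 100000001001 (2057)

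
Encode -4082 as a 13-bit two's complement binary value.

1. Binary of +4082:  0111111110010
2. Invert bits:     1000000001101
3. Add 1:           1000000001110

Answer: 1000000001110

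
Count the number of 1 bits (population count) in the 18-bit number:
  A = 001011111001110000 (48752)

001011111001110000
1-bits at positions (from bit 0 = LSB): 4, 5, 6, 9, 10, 11, 12, 13, 15
Count = 9

Answer: 9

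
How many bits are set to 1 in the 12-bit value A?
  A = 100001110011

100001110011
1-bits at positions (from bit 0 = LSB): 0, 1, 4, 5, 6, 11
Count = 6

Answer: 6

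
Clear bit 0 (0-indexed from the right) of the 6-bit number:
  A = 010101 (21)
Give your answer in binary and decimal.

Mask = ~(1 << 0) = 111110
Bit 0 of A is 1, so AND-ing with the mask clears it to 0.
  010101
& 111110
--------
  010100

Answer: 010100 (20)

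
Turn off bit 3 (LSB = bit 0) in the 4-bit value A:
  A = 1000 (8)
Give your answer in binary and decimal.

Mask = ~(1 << 3) = 0111
Bit 3 of A is 1, so AND-ing with the mask clears it to 0.
  1000
& 0111
------
  0000

Answer: 0000 (0)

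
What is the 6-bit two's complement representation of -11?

1. Binary of +11:  001011
2. Invert bits:     110100
3. Add 1:           110101

Answer: 110101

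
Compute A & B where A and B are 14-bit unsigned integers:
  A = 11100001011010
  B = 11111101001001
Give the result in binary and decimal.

Apply & to each column (1 only where both bits are 1):
  11100001011010
& 11111101001001
----------------
  11100001001000

Answer: 11100001001000 (14408)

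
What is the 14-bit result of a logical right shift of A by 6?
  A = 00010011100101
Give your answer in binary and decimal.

Logical shift right by 6: drop the bottom 6 bit(s), prepend 6 zero(s) on the left.
  00010011100101  ->  keep [00010011], discard [100101], prepend 000000
= 00000000010011

Answer: 00000000010011 (19)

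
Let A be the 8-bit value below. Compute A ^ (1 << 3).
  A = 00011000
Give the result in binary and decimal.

Mask = 1 << 3 = 00001000
Bit 3 of A is 1; XOR with the mask flips it to 0.
  00011000
^ 00001000
----------
  00010000

Answer: 00010000 (16)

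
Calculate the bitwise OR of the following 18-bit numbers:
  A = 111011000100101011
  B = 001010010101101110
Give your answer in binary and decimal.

Apply | to each column (1 where either bit is 1):
  111011000100101011
| 001010010101101110
--------------------
  111011010101101111

Answer: 111011010101101111 (243055)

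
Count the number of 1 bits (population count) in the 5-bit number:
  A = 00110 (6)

00110
1-bits at positions (from bit 0 = LSB): 1, 2
Count = 2

Answer: 2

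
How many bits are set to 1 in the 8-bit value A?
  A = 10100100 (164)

10100100
1-bits at positions (from bit 0 = LSB): 2, 5, 7
Count = 3

Answer: 3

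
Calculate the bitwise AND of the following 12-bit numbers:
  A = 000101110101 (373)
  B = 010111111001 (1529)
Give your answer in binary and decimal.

Apply & to each column (1 only where both bits are 1):
  000101110101
& 010111111001
--------------
  000101110001

Answer: 000101110001 (369)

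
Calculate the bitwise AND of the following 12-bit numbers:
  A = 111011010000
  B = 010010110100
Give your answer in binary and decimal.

Apply & to each column (1 only where both bits are 1):
  111011010000
& 010010110100
--------------
  010010010000

Answer: 010010010000 (1168)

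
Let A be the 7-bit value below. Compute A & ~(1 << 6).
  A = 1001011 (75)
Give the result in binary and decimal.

Mask = ~(1 << 6) = 0111111
Bit 6 of A is 1, so AND-ing with the mask clears it to 0.
  1001011
& 0111111
---------
  0001011

Answer: 0001011 (11)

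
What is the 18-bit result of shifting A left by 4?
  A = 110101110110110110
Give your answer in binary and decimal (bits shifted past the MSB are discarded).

Shift left by 4: drop the top 4 bit(s), append 4 zero(s) on the right.
  110101110110110110  ->  discard [1101], keep [01110110110110], append 0000
= 011101101101100000

Answer: 011101101101100000 (121696)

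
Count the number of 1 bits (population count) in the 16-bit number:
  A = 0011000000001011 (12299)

0011000000001011
1-bits at positions (from bit 0 = LSB): 0, 1, 3, 12, 13
Count = 5

Answer: 5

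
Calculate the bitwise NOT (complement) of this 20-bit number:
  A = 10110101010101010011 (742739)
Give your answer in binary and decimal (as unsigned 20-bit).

Flip each bit (0->1, 1->0):
  10110101010101010011
  01001010101010101100

Answer: 01001010101010101100 (305836)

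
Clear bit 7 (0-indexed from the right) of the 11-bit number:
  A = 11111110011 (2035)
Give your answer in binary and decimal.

Mask = ~(1 << 7) = 11101111111
Bit 7 of A is 1, so AND-ing with the mask clears it to 0.
  11111110011
& 11101111111
-------------
  11101110011

Answer: 11101110011 (1907)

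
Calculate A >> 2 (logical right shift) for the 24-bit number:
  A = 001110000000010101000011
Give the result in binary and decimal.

Logical shift right by 2: drop the bottom 2 bit(s), prepend 2 zero(s) on the left.
  001110000000010101000011  ->  keep [0011100000000101010000], discard [11], prepend 00
= 000011100000000101010000

Answer: 000011100000000101010000 (917840)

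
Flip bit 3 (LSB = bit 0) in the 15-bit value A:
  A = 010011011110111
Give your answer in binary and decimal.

Mask = 1 << 3 = 000000000001000
Bit 3 of A is 0; XOR with the mask flips it to 1.
  010011011110111
^ 000000000001000
-----------------
  010011011111111

Answer: 010011011111111 (9983)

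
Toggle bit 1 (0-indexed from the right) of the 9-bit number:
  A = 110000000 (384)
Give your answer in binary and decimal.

Mask = 1 << 1 = 000000010
Bit 1 of A is 0; XOR with the mask flips it to 1.
  110000000
^ 000000010
-----------
  110000010

Answer: 110000010 (386)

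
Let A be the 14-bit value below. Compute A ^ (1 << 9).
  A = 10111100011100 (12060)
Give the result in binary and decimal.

Mask = 1 << 9 = 00001000000000
Bit 9 of A is 1; XOR with the mask flips it to 0.
  10111100011100
^ 00001000000000
----------------
  10110100011100

Answer: 10110100011100 (11548)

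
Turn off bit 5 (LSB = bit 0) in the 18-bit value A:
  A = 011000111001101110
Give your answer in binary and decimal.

Mask = ~(1 << 5) = 111111111111011111
Bit 5 of A is 1, so AND-ing with the mask clears it to 0.
  011000111001101110
& 111111111111011111
--------------------
  011000111001001110

Answer: 011000111001001110 (101966)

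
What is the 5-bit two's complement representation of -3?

1. Binary of +3:  00011
2. Invert bits:     11100
3. Add 1:           11101

Answer: 11101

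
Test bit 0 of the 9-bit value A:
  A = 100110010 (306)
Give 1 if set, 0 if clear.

Bit 0 is the 1st from the right.
  100110010
          ^
That bit is 0.

Answer: 0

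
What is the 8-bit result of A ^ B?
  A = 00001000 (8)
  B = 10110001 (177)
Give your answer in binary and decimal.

Apply ^ to each column (1 where bits differ):
  00001000
^ 10110001
----------
  10111001

Answer: 10111001 (185)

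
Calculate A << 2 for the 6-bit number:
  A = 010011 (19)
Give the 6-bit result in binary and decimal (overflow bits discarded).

Shift left by 2: drop the top 2 bit(s), append 2 zero(s) on the right.
  010011  ->  discard [01], keep [0011], append 00
= 001100

Answer: 001100 (12)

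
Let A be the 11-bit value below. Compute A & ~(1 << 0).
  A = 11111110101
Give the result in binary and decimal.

Mask = ~(1 << 0) = 11111111110
Bit 0 of A is 1, so AND-ing with the mask clears it to 0.
  11111110101
& 11111111110
-------------
  11111110100

Answer: 11111110100 (2036)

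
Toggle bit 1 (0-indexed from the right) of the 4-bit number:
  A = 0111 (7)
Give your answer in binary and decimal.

Mask = 1 << 1 = 0010
Bit 1 of A is 1; XOR with the mask flips it to 0.
  0111
^ 0010
------
  0101

Answer: 0101 (5)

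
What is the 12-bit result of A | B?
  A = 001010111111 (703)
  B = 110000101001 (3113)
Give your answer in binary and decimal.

Apply | to each column (1 where either bit is 1):
  001010111111
| 110000101001
--------------
  111010111111

Answer: 111010111111 (3775)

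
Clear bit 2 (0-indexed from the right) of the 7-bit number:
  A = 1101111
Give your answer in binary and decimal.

Mask = ~(1 << 2) = 1111011
Bit 2 of A is 1, so AND-ing with the mask clears it to 0.
  1101111
& 1111011
---------
  1101011

Answer: 1101011 (107)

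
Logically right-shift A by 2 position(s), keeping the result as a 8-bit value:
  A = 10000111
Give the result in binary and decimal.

Logical shift right by 2: drop the bottom 2 bit(s), prepend 2 zero(s) on the left.
  10000111  ->  keep [100001], discard [11], prepend 00
= 00100001

Answer: 00100001 (33)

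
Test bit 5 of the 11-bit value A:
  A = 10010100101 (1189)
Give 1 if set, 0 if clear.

Bit 5 is the 6th from the right.
  10010100101
       ^
That bit is 1.

Answer: 1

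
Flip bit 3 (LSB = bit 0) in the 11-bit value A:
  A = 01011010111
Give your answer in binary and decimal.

Mask = 1 << 3 = 00000001000
Bit 3 of A is 0; XOR with the mask flips it to 1.
  01011010111
^ 00000001000
-------------
  01011011111

Answer: 01011011111 (735)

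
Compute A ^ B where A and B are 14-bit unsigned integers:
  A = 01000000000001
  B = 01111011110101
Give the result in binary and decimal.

Apply ^ to each column (1 where bits differ):
  01000000000001
^ 01111011110101
----------------
  00111011110100

Answer: 00111011110100 (3828)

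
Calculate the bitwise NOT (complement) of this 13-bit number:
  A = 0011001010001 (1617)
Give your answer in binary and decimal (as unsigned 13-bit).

Flip each bit (0->1, 1->0):
  0011001010001
  1100110101110

Answer: 1100110101110 (6574)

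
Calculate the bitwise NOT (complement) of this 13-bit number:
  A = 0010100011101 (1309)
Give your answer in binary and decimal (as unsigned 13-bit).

Flip each bit (0->1, 1->0):
  0010100011101
  1101011100010

Answer: 1101011100010 (6882)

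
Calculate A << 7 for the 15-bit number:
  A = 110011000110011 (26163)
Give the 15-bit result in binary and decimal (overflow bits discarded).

Shift left by 7: drop the top 7 bit(s), append 7 zero(s) on the right.
  110011000110011  ->  discard [1100110], keep [00110011], append 0000000
= 001100110000000

Answer: 001100110000000 (6528)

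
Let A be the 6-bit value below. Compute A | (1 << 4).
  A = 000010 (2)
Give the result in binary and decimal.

Mask = 1 << 4 = 010000
Bit 4 of A is 0, so OR-ing with the mask flips it to 1.
  000010
| 010000
--------
  010010

Answer: 010010 (18)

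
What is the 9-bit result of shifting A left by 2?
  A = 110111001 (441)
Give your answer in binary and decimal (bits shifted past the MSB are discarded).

Shift left by 2: drop the top 2 bit(s), append 2 zero(s) on the right.
  110111001  ->  discard [11], keep [0111001], append 00
= 011100100

Answer: 011100100 (228)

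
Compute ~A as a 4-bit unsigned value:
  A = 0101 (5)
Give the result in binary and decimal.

Flip each bit (0->1, 1->0):
  0101
  1010

Answer: 1010 (10)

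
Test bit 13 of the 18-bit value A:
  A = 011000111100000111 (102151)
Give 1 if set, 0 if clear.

Bit 13 is the 14th from the right.
  011000111100000111
      ^
That bit is 0.

Answer: 0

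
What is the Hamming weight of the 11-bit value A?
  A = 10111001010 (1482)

10111001010
1-bits at positions (from bit 0 = LSB): 1, 3, 6, 7, 8, 10
Count = 6

Answer: 6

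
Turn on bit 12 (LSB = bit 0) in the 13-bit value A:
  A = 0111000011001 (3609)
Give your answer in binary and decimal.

Mask = 1 << 12 = 1000000000000
Bit 12 of A is 0, so OR-ing with the mask flips it to 1.
  0111000011001
| 1000000000000
---------------
  1111000011001

Answer: 1111000011001 (7705)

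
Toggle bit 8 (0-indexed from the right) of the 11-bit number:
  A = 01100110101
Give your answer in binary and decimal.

Mask = 1 << 8 = 00100000000
Bit 8 of A is 1; XOR with the mask flips it to 0.
  01100110101
^ 00100000000
-------------
  01000110101

Answer: 01000110101 (565)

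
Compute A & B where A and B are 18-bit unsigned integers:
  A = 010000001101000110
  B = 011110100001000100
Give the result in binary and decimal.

Apply & to each column (1 only where both bits are 1):
  010000001101000110
& 011110100001000100
--------------------
  010000000001000100

Answer: 010000000001000100 (65604)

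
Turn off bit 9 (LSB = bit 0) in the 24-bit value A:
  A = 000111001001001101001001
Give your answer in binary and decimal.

Mask = ~(1 << 9) = 111111111111110111111111
Bit 9 of A is 1, so AND-ing with the mask clears it to 0.
  000111001001001101001001
& 111111111111110111111111
--------------------------
  000111001001000101001001

Answer: 000111001001000101001001 (1872201)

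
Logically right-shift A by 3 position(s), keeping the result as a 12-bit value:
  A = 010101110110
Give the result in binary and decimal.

Logical shift right by 3: drop the bottom 3 bit(s), prepend 3 zero(s) on the left.
  010101110110  ->  keep [010101110], discard [110], prepend 000
= 000010101110

Answer: 000010101110 (174)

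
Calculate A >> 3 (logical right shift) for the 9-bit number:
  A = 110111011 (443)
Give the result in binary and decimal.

Logical shift right by 3: drop the bottom 3 bit(s), prepend 3 zero(s) on the left.
  110111011  ->  keep [110111], discard [011], prepend 000
= 000110111

Answer: 000110111 (55)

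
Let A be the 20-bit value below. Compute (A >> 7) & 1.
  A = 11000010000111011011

Bit 7 is the 8th from the right.
  11000010000111011011
              ^
That bit is 1.

Answer: 1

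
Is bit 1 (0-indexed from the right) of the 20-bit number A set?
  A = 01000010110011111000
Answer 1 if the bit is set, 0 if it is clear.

Bit 1 is the 2nd from the right.
  01000010110011111000
                    ^
That bit is 0.

Answer: 0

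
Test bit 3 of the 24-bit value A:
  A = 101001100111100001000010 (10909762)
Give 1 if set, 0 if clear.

Bit 3 is the 4th from the right.
  101001100111100001000010
                      ^
That bit is 0.

Answer: 0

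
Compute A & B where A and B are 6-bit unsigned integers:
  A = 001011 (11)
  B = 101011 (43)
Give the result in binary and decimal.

Apply & to each column (1 only where both bits are 1):
  001011
& 101011
--------
  001011

Answer: 001011 (11)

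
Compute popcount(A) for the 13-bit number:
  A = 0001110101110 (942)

0001110101110
1-bits at positions (from bit 0 = LSB): 1, 2, 3, 5, 7, 8, 9
Count = 7

Answer: 7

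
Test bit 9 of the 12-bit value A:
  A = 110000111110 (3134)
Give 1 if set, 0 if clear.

Bit 9 is the 10th from the right.
  110000111110
    ^
That bit is 0.

Answer: 0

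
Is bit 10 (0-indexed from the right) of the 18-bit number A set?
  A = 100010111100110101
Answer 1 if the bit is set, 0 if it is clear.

Bit 10 is the 11th from the right.
  100010111100110101
         ^
That bit is 1.

Answer: 1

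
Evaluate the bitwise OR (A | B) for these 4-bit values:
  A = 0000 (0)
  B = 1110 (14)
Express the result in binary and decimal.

Apply | to each column (1 where either bit is 1):
  0000
| 1110
------
  1110

Answer: 1110 (14)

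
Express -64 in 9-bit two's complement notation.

1. Binary of +64:  001000000
2. Invert bits:     110111111
3. Add 1:           111000000

Answer: 111000000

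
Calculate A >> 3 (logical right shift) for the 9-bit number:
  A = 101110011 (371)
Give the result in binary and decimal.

Logical shift right by 3: drop the bottom 3 bit(s), prepend 3 zero(s) on the left.
  101110011  ->  keep [101110], discard [011], prepend 000
= 000101110

Answer: 000101110 (46)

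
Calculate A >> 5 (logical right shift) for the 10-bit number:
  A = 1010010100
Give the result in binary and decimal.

Logical shift right by 5: drop the bottom 5 bit(s), prepend 5 zero(s) on the left.
  1010010100  ->  keep [10100], discard [10100], prepend 00000
= 0000010100

Answer: 0000010100 (20)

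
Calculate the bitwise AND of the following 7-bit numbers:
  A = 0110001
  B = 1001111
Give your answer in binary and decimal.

Apply & to each column (1 only where both bits are 1):
  0110001
& 1001111
---------
  0000001

Answer: 0000001 (1)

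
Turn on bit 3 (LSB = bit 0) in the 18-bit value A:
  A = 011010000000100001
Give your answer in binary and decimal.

Mask = 1 << 3 = 000000000000001000
Bit 3 of A is 0, so OR-ing with the mask flips it to 1.
  011010000000100001
| 000000000000001000
--------------------
  011010000000101001

Answer: 011010000000101001 (106537)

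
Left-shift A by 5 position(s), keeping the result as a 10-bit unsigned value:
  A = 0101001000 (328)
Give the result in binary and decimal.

Shift left by 5: drop the top 5 bit(s), append 5 zero(s) on the right.
  0101001000  ->  discard [01010], keep [01000], append 00000
= 0100000000

Answer: 0100000000 (256)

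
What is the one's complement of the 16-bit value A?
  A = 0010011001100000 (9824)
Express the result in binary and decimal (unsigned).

Flip each bit (0->1, 1->0):
  0010011001100000
  1101100110011111

Answer: 1101100110011111 (55711)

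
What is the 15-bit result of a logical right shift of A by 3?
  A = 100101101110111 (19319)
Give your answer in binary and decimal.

Logical shift right by 3: drop the bottom 3 bit(s), prepend 3 zero(s) on the left.
  100101101110111  ->  keep [100101101110], discard [111], prepend 000
= 000100101101110

Answer: 000100101101110 (2414)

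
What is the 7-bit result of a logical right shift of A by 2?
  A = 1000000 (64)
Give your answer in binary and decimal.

Logical shift right by 2: drop the bottom 2 bit(s), prepend 2 zero(s) on the left.
  1000000  ->  keep [10000], discard [00], prepend 00
= 0010000

Answer: 0010000 (16)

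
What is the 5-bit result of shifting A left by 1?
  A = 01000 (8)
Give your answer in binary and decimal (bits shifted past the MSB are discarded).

Shift left by 1: drop the top 1 bit(s), append 1 zero(s) on the right.
  01000  ->  discard [0], keep [1000], append 0
= 10000

Answer: 10000 (16)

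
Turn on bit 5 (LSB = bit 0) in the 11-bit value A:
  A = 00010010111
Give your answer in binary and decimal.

Mask = 1 << 5 = 00000100000
Bit 5 of A is 0, so OR-ing with the mask flips it to 1.
  00010010111
| 00000100000
-------------
  00010110111

Answer: 00010110111 (183)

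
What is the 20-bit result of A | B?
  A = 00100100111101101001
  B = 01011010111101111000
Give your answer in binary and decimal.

Apply | to each column (1 where either bit is 1):
  00100100111101101001
| 01011010111101111000
----------------------
  01111110111101111001

Answer: 01111110111101111001 (520057)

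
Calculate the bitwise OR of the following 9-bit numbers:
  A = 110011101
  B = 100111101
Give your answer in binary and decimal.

Apply | to each column (1 where either bit is 1):
  110011101
| 100111101
-----------
  110111101

Answer: 110111101 (445)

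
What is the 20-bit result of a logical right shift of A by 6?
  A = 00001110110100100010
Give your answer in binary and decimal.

Logical shift right by 6: drop the bottom 6 bit(s), prepend 6 zero(s) on the left.
  00001110110100100010  ->  keep [00001110110100], discard [100010], prepend 000000
= 00000000001110110100

Answer: 00000000001110110100 (948)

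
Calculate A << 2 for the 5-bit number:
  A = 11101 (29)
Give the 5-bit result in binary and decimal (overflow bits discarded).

Shift left by 2: drop the top 2 bit(s), append 2 zero(s) on the right.
  11101  ->  discard [11], keep [101], append 00
= 10100

Answer: 10100 (20)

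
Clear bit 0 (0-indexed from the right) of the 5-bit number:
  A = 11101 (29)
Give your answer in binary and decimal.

Mask = ~(1 << 0) = 11110
Bit 0 of A is 1, so AND-ing with the mask clears it to 0.
  11101
& 11110
-------
  11100

Answer: 11100 (28)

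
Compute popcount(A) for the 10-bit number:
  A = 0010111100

0010111100
1-bits at positions (from bit 0 = LSB): 2, 3, 4, 5, 7
Count = 5

Answer: 5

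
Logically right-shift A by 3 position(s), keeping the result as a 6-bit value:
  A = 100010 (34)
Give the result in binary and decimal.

Logical shift right by 3: drop the bottom 3 bit(s), prepend 3 zero(s) on the left.
  100010  ->  keep [100], discard [010], prepend 000
= 000100

Answer: 000100 (4)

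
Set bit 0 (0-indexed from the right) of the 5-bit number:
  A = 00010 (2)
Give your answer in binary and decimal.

Mask = 1 << 0 = 00001
Bit 0 of A is 0, so OR-ing with the mask flips it to 1.
  00010
| 00001
-------
  00011

Answer: 00011 (3)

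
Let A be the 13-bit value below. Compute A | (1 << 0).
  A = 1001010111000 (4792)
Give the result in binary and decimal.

Mask = 1 << 0 = 0000000000001
Bit 0 of A is 0, so OR-ing with the mask flips it to 1.
  1001010111000
| 0000000000001
---------------
  1001010111001

Answer: 1001010111001 (4793)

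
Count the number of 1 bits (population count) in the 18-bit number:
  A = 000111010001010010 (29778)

000111010001010010
1-bits at positions (from bit 0 = LSB): 1, 4, 6, 10, 12, 13, 14
Count = 7

Answer: 7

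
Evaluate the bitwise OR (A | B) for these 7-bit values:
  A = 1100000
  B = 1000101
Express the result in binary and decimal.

Apply | to each column (1 where either bit is 1):
  1100000
| 1000101
---------
  1100101

Answer: 1100101 (101)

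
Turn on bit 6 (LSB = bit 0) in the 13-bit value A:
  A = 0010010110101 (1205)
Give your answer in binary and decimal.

Mask = 1 << 6 = 0000001000000
Bit 6 of A is 0, so OR-ing with the mask flips it to 1.
  0010010110101
| 0000001000000
---------------
  0010011110101

Answer: 0010011110101 (1269)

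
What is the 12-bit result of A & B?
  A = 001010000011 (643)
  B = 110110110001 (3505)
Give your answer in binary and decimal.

Apply & to each column (1 only where both bits are 1):
  001010000011
& 110110110001
--------------
  000010000001

Answer: 000010000001 (129)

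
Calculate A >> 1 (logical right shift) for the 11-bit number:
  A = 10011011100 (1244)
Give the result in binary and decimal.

Logical shift right by 1: drop the bottom 1 bit(s), prepend 1 zero(s) on the left.
  10011011100  ->  keep [1001101110], discard [0], prepend 0
= 01001101110

Answer: 01001101110 (622)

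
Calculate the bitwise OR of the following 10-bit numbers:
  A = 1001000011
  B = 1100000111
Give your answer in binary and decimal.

Apply | to each column (1 where either bit is 1):
  1001000011
| 1100000111
------------
  1101000111

Answer: 1101000111 (839)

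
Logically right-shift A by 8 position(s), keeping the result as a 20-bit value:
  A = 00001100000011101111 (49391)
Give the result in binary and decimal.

Logical shift right by 8: drop the bottom 8 bit(s), prepend 8 zero(s) on the left.
  00001100000011101111  ->  keep [000011000000], discard [11101111], prepend 00000000
= 00000000000011000000

Answer: 00000000000011000000 (192)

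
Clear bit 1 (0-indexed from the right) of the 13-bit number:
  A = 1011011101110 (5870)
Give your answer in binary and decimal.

Mask = ~(1 << 1) = 1111111111101
Bit 1 of A is 1, so AND-ing with the mask clears it to 0.
  1011011101110
& 1111111111101
---------------
  1011011101100

Answer: 1011011101100 (5868)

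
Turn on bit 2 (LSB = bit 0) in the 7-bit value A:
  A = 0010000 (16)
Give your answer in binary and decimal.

Mask = 1 << 2 = 0000100
Bit 2 of A is 0, so OR-ing with the mask flips it to 1.
  0010000
| 0000100
---------
  0010100

Answer: 0010100 (20)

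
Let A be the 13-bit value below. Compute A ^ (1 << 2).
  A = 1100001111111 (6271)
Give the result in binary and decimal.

Mask = 1 << 2 = 0000000000100
Bit 2 of A is 1; XOR with the mask flips it to 0.
  1100001111111
^ 0000000000100
---------------
  1100001111011

Answer: 1100001111011 (6267)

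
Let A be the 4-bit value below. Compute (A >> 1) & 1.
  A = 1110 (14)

Bit 1 is the 2nd from the right.
  1110
    ^
That bit is 1.

Answer: 1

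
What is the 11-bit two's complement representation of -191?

1. Binary of +191:  00010111111
2. Invert bits:     11101000000
3. Add 1:           11101000001

Answer: 11101000001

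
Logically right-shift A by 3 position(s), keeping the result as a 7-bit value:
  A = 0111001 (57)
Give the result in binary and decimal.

Logical shift right by 3: drop the bottom 3 bit(s), prepend 3 zero(s) on the left.
  0111001  ->  keep [0111], discard [001], prepend 000
= 0000111

Answer: 0000111 (7)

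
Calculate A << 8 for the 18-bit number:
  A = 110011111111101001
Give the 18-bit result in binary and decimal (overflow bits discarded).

Shift left by 8: drop the top 8 bit(s), append 8 zero(s) on the right.
  110011111111101001  ->  discard [11001111], keep [1111101001], append 00000000
= 111110100100000000

Answer: 111110100100000000 (256256)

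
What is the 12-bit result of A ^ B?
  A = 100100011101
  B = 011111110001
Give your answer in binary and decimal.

Apply ^ to each column (1 where bits differ):
  100100011101
^ 011111110001
--------------
  111011101100

Answer: 111011101100 (3820)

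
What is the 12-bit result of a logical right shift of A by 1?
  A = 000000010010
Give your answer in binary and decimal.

Logical shift right by 1: drop the bottom 1 bit(s), prepend 1 zero(s) on the left.
  000000010010  ->  keep [00000001001], discard [0], prepend 0
= 000000001001

Answer: 000000001001 (9)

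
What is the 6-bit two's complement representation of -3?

1. Binary of +3:  000011
2. Invert bits:     111100
3. Add 1:           111101

Answer: 111101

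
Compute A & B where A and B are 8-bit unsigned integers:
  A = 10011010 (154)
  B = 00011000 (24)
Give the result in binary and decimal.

Apply & to each column (1 only where both bits are 1):
  10011010
& 00011000
----------
  00011000

Answer: 00011000 (24)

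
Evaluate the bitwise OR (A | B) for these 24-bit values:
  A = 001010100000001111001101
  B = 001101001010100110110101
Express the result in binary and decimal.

Apply | to each column (1 where either bit is 1):
  001010100000001111001101
| 001101001010100110110101
--------------------------
  001111101010101111111101

Answer: 001111101010101111111101 (4107261)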